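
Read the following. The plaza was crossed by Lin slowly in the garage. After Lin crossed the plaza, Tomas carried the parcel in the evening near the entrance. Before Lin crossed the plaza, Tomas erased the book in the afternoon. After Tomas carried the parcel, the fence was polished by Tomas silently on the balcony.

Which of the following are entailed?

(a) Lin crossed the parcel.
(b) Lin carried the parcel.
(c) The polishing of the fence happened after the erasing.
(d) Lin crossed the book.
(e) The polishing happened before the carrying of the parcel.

(c)

(a) Not entailed — Lin crossed the plaza, not the parcel; the parcel belongs to the carrying event.
(b) Not entailed — the passage has Tomas carrying the parcel, not Lin.
(c) Entailed — the narrative places the erasing before the polishing.
(d) Not entailed — Lin crossed the plaza, not the book; the book belongs to the erasing event.
(e) Not entailed — the narrative places the carrying before the polishing, not after.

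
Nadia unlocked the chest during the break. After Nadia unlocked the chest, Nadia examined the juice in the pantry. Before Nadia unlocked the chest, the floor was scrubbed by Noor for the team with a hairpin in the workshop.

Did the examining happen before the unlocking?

no

The narrative orders the unlocking before the examining.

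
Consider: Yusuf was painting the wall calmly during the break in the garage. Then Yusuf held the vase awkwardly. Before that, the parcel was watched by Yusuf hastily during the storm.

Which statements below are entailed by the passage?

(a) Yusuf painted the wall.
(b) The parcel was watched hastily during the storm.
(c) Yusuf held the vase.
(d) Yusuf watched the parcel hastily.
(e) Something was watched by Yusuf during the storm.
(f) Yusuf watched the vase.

(b), (c), (d), (e)

(a) Not entailed — 'was painting' is progressive on an accomplishment; it does not entail the completed 'painted'.
(b) Entailed — this follows by dropping conjuncts from the watching event's description.
(c) Entailed — the original entails any weakening of itself; this just drops 'awkwardly'.
(d) Entailed — every conjunct here is already in the original watching event.
(e) Entailed — dropping 'hastily' and generalizing the patient leaves a sub-description the original still satisfies.
(f) Not entailed — Yusuf watched the parcel, not the vase; the vase belongs to the holding event.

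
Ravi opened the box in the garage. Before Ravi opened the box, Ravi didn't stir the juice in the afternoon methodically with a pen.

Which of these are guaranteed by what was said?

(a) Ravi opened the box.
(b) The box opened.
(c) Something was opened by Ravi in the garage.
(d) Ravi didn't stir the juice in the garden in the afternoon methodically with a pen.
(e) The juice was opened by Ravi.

(a), (b), (c), (d)

(a) Entailed — this follows by dropping conjuncts from the opening event's description.
(b) Entailed — 'Ravi opened the box' is causative; it entails the inchoative 'the box opened'.
(c) Entailed — every conjunct here is already in the original opening event.
(d) Entailed — under negation, adding a further restriction is entailed: if no such stirring event occurred, none occurred in the garden either.
(e) Not entailed — Ravi opened the box, not the juice; the juice belongs to the stirring event.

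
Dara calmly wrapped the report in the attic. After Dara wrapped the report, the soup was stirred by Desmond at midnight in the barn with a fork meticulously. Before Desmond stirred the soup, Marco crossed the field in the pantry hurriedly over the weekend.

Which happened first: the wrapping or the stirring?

The connectives place the wrapping before the stirring.

the wrapping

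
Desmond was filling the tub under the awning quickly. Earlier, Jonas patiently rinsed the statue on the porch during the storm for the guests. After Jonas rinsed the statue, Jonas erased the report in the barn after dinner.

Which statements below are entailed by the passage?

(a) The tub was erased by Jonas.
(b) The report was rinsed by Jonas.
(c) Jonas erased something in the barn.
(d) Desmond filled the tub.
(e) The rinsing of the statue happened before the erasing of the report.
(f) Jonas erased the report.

(c), (e), (f)

(a) Not entailed — Jonas erased the report, not the tub; the tub belongs to the filling event.
(b) Not entailed — Jonas rinsed the statue, not the report; the report belongs to the erasing event.
(c) Entailed — the original entails any weakening of itself; this just drops 'after dinner' and generalizes the patient.
(d) Not entailed — 'was filling' is progressive on an accomplishment; it does not entail the completed 'filled'.
(e) Entailed — the narrative places the rinsing before the erasing.
(f) Entailed — every conjunct here is already in the original erasing event.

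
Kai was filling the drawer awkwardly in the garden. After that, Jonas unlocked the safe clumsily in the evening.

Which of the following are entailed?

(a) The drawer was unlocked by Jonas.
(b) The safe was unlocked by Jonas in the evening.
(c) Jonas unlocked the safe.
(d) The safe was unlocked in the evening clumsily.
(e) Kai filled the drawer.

(b), (c), (d)

(a) Not entailed — Jonas unlocked the safe, not the drawer; the drawer belongs to the filling event.
(b) Entailed — this follows by dropping conjuncts from the unlocking event's description.
(c) Entailed — this follows by dropping conjuncts from the unlocking event's description.
(d) Entailed — this follows by dropping conjuncts from the unlocking event's description.
(e) Not entailed — 'was filling' is progressive on an accomplishment; it does not entail the completed 'filled'.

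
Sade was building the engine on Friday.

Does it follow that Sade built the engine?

'was building' is progressive; for an accomplishment like 'build the engine', it doesn't entail completion.

no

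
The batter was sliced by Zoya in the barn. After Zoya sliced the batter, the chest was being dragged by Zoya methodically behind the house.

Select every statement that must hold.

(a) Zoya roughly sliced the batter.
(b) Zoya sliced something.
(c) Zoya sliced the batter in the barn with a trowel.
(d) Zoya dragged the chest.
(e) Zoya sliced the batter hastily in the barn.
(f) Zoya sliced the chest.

(a) Not entailed — 'roughly' adds information not in the original event.
(b) Entailed — this follows by dropping conjuncts from the slicing event's description.
(c) Not entailed — 'with a trowel' adds information not in the original event.
(d) Entailed — 'drag' is an activity; 'was dragging' entails that some dragging happened, so 'dragged' holds.
(e) Not entailed — 'hastily' adds information not in the original event.
(f) Not entailed — Zoya sliced the batter, not the chest; the chest belongs to the dragging event.

(b), (d)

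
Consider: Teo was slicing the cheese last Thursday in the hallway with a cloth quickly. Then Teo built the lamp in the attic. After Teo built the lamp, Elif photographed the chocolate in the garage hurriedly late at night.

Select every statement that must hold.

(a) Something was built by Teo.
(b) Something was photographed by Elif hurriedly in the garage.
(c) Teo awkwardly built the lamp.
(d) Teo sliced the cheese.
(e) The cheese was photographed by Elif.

(a) Entailed — the original entails any weakening of itself; this just drops 'in the attic' and generalizes the patient.
(b) Entailed — the original entails any weakening of itself; this just drops 'late at night' and generalizes the patient.
(c) Not entailed — 'awkwardly' adds information not in the original event.
(d) Not entailed — 'was slicing' is progressive on an accomplishment; it does not entail the completed 'sliced'.
(e) Not entailed — Elif photographed the chocolate, not the cheese; the cheese belongs to the slicing event.

(a), (b)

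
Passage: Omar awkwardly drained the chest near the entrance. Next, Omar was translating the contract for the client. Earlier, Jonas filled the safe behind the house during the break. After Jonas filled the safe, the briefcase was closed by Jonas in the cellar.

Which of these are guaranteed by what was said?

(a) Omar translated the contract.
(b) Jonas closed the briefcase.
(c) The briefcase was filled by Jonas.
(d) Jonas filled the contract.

(b)

(a) Not entailed — 'was translating' is progressive on an accomplishment; it does not entail the completed 'translated'.
(b) Entailed — dropping 'in the cellar' leaves a sub-description the original still satisfies.
(c) Not entailed — Jonas filled the safe, not the briefcase; the briefcase belongs to the closing event.
(d) Not entailed — Jonas filled the safe, not the contract; the contract belongs to the translating event.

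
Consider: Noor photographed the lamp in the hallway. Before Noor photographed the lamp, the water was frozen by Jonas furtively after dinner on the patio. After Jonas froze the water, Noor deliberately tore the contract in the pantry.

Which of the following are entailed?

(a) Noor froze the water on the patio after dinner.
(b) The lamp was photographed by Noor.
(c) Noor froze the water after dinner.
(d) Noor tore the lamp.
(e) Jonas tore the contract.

(b)

(a) Not entailed — the passage has Jonas freezing the water, not Noor.
(b) Entailed — this follows by dropping conjuncts from the photographing event's description.
(c) Not entailed — the passage has Jonas freezing the water, not Noor.
(d) Not entailed — Noor tore the contract, not the lamp; the lamp belongs to the photographing event.
(e) Not entailed — the passage has Noor tearing the contract, not Jonas.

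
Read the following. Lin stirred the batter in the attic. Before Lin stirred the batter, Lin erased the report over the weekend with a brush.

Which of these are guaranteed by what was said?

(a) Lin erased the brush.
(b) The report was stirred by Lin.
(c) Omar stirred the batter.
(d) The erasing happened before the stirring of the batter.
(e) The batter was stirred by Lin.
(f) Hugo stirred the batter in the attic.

(a) Not entailed — the brush is the instrument, not what was erased.
(b) Not entailed — Lin stirred the batter, not the report; the report belongs to the erasing event.
(c) Not entailed — the passage has Lin stirring the batter, not Omar.
(d) Entailed — the narrative places the erasing before the stirring.
(e) Entailed — the original entails any weakening of itself; this just drops 'in the attic'.
(f) Not entailed — the passage has Lin stirring the batter, not Hugo.

(d), (e)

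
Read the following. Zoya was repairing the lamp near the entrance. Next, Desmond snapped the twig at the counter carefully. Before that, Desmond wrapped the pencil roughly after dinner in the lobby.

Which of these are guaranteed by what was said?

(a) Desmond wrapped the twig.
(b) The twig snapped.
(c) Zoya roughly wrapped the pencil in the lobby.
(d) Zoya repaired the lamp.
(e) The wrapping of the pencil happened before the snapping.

(b), (e)

(a) Not entailed — Desmond wrapped the pencil, not the twig; the twig belongs to the snapping event.
(b) Entailed — 'Desmond snapped the twig' is causative; it entails the inchoative 'the twig snapped'.
(c) Not entailed — the passage has Desmond wrapping the pencil, not Zoya.
(d) Not entailed — 'was repairing' is progressive on an accomplishment; it does not entail the completed 'repaired'.
(e) Entailed — the narrative places the wrapping before the snapping.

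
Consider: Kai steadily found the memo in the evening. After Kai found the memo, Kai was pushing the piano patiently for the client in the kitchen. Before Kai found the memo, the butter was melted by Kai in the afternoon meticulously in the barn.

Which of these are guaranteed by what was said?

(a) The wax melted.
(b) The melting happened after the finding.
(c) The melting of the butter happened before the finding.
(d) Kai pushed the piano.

(a) Not entailed — the butter is what melted, not the wax.
(b) Not entailed — the narrative places the melting before the finding, not after.
(c) Entailed — the narrative places the melting before the finding.
(d) Entailed — 'push' is an activity; 'was pushing' entails that some pushing happened, so 'pushed' holds.

(c), (d)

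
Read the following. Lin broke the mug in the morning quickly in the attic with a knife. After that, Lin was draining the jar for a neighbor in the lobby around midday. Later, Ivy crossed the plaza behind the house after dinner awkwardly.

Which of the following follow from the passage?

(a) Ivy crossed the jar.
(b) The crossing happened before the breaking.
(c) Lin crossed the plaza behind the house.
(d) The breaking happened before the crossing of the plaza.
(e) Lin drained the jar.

(a) Not entailed — Ivy crossed the plaza, not the jar; the jar belongs to the draining event.
(b) Not entailed — the narrative places the breaking before the crossing, not after.
(c) Not entailed — the passage has Ivy crossing the plaza, not Lin.
(d) Entailed — the narrative places the breaking before the crossing.
(e) Not entailed — 'was draining' is progressive on an accomplishment; it does not entail the completed 'drained'.

(d)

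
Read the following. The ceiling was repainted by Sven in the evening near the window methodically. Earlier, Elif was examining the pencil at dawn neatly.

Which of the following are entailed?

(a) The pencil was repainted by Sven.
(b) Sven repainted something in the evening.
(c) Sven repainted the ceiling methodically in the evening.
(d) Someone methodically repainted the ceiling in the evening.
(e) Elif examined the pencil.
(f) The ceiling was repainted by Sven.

(a) Not entailed — Sven repainted the ceiling, not the pencil; the pencil belongs to the examining event.
(b) Entailed — dropping 'methodically', 'near the window' and generalizing the patient leaves a sub-description the original still satisfies.
(c) Entailed — every conjunct here is already in the original repainting event.
(d) Entailed — every conjunct here is already in the original repainting event.
(e) Entailed — 'examine' is an activity; 'was examining' entails that some examining happened, so 'examined' holds.
(f) Entailed — the original entails any weakening of itself; this just drops 'methodically', 'in the evening', 'near the window'.

(b), (c), (d), (e), (f)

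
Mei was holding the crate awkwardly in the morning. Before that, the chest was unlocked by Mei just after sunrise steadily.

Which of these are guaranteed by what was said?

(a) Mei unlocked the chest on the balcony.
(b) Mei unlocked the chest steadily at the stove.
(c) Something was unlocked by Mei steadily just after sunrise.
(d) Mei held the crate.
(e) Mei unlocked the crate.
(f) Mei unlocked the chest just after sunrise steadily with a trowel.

(c), (d)

(a) Not entailed — 'on the balcony' adds information not in the original event.
(b) Not entailed — 'at the stove' adds information not in the original event.
(c) Entailed — this follows by dropping conjuncts from the unlocking event's description.
(d) Entailed — 'hold' is an activity; 'was holding' entails that some holding happened, so 'held' holds.
(e) Not entailed — Mei unlocked the chest, not the crate; the crate belongs to the holding event.
(f) Not entailed — 'with a trowel' adds information not in the original event.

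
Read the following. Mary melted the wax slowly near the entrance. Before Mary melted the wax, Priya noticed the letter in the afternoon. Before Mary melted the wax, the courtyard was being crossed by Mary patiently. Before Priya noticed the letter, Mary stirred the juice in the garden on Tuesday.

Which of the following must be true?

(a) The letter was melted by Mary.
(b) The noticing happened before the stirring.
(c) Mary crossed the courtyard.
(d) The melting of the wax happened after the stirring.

(d)

(a) Not entailed — Mary melted the wax, not the letter; the letter belongs to the noticing event.
(b) Not entailed — the narrative places the stirring before the noticing, not after.
(c) Not entailed — 'was crossing' is progressive on an accomplishment; it does not entail the completed 'crossed'.
(d) Entailed — the narrative places the stirring before the melting.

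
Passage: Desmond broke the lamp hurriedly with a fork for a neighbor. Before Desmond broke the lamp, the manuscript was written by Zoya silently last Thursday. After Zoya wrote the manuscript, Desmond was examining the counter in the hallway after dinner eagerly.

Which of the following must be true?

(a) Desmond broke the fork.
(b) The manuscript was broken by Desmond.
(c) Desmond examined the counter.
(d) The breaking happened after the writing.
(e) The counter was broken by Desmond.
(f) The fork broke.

(c), (d)

(a) Not entailed — the fork is the instrument, not what was broken.
(b) Not entailed — Desmond broke the lamp, not the manuscript; the manuscript belongs to the writing event.
(c) Entailed — 'examine' is an activity; 'was examining' entails that some examining happened, so 'examined' holds.
(d) Entailed — the narrative places the writing before the breaking.
(e) Not entailed — Desmond broke the lamp, not the counter; the counter belongs to the examining event.
(f) Not entailed — the lamp is what broke, not the fork.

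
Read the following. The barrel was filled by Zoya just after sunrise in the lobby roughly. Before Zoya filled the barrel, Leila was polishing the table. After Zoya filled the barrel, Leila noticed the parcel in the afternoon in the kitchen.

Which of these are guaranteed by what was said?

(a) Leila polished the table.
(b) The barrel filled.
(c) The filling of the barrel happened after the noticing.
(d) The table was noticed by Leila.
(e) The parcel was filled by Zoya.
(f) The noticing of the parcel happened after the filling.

(a), (b), (f)

(a) Entailed — 'polish' is an activity; 'was polishing' entails that some polishing happened, so 'polished' holds.
(b) Entailed — 'Zoya filled the barrel' is causative; it entails the inchoative 'the barrel filled'.
(c) Not entailed — the narrative places the filling before the noticing, not after.
(d) Not entailed — Leila noticed the parcel, not the table; the table belongs to the polishing event.
(e) Not entailed — Zoya filled the barrel, not the parcel; the parcel belongs to the noticing event.
(f) Entailed — the narrative places the filling before the noticing.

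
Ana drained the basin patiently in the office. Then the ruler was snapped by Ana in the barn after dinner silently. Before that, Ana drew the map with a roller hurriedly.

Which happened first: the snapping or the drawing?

The connectives place the drawing before the snapping.

the drawing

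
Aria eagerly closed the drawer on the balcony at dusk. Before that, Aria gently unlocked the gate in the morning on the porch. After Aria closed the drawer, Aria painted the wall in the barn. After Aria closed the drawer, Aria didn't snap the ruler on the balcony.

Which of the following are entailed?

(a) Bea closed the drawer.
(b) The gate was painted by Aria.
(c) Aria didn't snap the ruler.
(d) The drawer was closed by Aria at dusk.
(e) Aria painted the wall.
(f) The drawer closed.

(d), (e), (f)

(a) Not entailed — the passage has Aria closing the drawer, not Bea.
(b) Not entailed — Aria painted the wall, not the gate; the gate belongs to the unlocking event.
(c) Not entailed — dropping 'on the balcony' under negation is not valid — the original leaves open that Aria snapped the ruler some other way.
(d) Entailed — this follows by dropping conjuncts from the closing event's description.
(e) Entailed — this follows by dropping conjuncts from the painting event's description.
(f) Entailed — 'Aria closed the drawer' is causative; it entails the inchoative 'the drawer closed'.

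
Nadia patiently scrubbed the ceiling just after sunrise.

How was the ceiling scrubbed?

patiently

'patiently' marks the manner of the scrubbing event.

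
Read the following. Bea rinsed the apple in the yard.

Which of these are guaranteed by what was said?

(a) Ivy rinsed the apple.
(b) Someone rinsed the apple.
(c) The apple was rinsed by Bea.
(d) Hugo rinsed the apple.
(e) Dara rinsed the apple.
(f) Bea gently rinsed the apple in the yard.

(a) Not entailed — the passage has Bea rinsing the apple, not Ivy.
(b) Entailed — dropping 'in the yard' and generalizing the agent leaves a sub-description the original still satisfies.
(c) Entailed — dropping 'in the yard' leaves a sub-description the original still satisfies.
(d) Not entailed — the passage has Bea rinsing the apple, not Hugo.
(e) Not entailed — the passage has Bea rinsing the apple, not Dara.
(f) Not entailed — 'gently' adds information not in the original event.

(b), (c)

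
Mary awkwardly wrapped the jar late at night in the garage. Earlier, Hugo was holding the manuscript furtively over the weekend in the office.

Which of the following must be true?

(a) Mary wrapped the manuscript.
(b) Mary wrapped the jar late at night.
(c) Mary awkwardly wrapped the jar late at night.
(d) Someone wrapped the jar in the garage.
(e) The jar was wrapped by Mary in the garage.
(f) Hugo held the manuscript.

(a) Not entailed — Mary wrapped the jar, not the manuscript; the manuscript belongs to the holding event.
(b) Entailed — this follows by dropping conjuncts from the wrapping event's description.
(c) Entailed — every conjunct here is already in the original wrapping event.
(d) Entailed — this follows by dropping conjuncts from the wrapping event's description.
(e) Entailed — this follows by dropping conjuncts from the wrapping event's description.
(f) Entailed — 'hold' is an activity; 'was holding' entails that some holding happened, so 'held' holds.

(b), (c), (d), (e), (f)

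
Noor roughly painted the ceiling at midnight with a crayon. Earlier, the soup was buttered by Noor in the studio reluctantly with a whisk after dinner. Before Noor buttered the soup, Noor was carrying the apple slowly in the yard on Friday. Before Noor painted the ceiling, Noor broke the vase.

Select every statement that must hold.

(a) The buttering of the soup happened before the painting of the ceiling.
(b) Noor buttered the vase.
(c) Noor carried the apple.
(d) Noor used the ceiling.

(a), (c)

(a) Entailed — the narrative places the buttering before the painting.
(b) Not entailed — Noor buttered the soup, not the vase; the vase belongs to the breaking event.
(c) Entailed — 'carry' is an activity; 'was carrying' entails that some carrying happened, so 'carried' holds.
(d) Not entailed — the ceiling is the patient, not an instrument — Noor used a crayon.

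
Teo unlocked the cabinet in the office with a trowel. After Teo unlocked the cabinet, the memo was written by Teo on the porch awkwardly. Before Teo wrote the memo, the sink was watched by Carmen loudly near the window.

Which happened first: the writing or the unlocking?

the unlocking

The connectives place the unlocking before the writing.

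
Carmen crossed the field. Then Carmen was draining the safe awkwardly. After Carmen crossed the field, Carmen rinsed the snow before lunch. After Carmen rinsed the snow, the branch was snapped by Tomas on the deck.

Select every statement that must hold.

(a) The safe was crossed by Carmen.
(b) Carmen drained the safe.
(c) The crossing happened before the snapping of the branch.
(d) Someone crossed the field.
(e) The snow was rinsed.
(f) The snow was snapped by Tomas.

(a) Not entailed — Carmen crossed the field, not the safe; the safe belongs to the draining event.
(b) Not entailed — 'was draining' is progressive on an accomplishment; it does not entail the completed 'drained'.
(c) Entailed — the narrative places the crossing before the snapping.
(d) Entailed — every conjunct here is already in the original crossing event.
(e) Entailed — every conjunct here is already in the original rinsing event.
(f) Not entailed — Tomas snapped the branch, not the snow; the snow belongs to the rinsing event.

(c), (d), (e)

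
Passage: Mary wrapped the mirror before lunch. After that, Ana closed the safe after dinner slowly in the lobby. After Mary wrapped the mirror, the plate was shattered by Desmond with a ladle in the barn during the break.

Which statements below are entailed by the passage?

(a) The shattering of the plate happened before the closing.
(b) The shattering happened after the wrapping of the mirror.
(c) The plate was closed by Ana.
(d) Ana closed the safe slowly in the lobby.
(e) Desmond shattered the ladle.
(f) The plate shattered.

(a) Not entailed — the narrative doesn't order the shattering relative to the closing.
(b) Entailed — the narrative places the wrapping before the shattering.
(c) Not entailed — Ana closed the safe, not the plate; the plate belongs to the shattering event.
(d) Entailed — the original entails any weakening of itself; this just drops 'after dinner'.
(e) Not entailed — the ladle is the instrument, not what was shattered.
(f) Entailed — 'Desmond shattered the plate' is causative; it entails the inchoative 'the plate shattered'.

(b), (d), (f)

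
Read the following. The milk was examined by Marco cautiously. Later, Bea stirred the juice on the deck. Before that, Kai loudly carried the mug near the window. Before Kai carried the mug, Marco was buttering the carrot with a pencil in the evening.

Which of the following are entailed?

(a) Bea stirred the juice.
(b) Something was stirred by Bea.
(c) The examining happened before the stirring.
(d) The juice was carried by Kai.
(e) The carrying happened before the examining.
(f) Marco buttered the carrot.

(a), (b), (c)

(a) Entailed — this follows by dropping conjuncts from the stirring event's description.
(b) Entailed — this follows by dropping conjuncts from the stirring event's description.
(c) Entailed — the narrative places the examining before the stirring.
(d) Not entailed — Kai carried the mug, not the juice; the juice belongs to the stirring event.
(e) Not entailed — the narrative doesn't order the carrying relative to the examining.
(f) Not entailed — 'was buttering' is progressive on an accomplishment; it does not entail the completed 'buttered'.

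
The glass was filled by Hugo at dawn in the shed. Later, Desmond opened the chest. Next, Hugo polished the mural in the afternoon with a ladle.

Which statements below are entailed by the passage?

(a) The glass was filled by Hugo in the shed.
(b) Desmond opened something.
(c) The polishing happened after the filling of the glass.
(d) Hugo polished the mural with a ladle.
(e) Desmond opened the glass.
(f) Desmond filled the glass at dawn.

(a) Entailed — the original entails any weakening of itself; this just drops 'at dawn'.
(b) Entailed — the original entails any weakening of itself; this just generalizes the patient.
(c) Entailed — the narrative places the filling before the polishing.
(d) Entailed — this follows by dropping conjuncts from the polishing event's description.
(e) Not entailed — Desmond opened the chest, not the glass; the glass belongs to the filling event.
(f) Not entailed — the passage has Hugo filling the glass, not Desmond.

(a), (b), (c), (d)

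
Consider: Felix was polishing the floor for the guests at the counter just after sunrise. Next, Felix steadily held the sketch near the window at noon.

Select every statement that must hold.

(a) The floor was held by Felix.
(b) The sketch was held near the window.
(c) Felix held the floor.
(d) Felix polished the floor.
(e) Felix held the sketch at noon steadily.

(b), (d), (e)

(a) Not entailed — Felix held the sketch, not the floor; the floor belongs to the polishing event.
(b) Entailed — dropping 'steadily', 'at noon' and generalizing the agent leaves a sub-description the original still satisfies.
(c) Not entailed — Felix held the sketch, not the floor; the floor belongs to the polishing event.
(d) Entailed — 'polish' is an activity; 'was polishing' entails that some polishing happened, so 'polished' holds.
(e) Entailed — every conjunct here is already in the original holding event.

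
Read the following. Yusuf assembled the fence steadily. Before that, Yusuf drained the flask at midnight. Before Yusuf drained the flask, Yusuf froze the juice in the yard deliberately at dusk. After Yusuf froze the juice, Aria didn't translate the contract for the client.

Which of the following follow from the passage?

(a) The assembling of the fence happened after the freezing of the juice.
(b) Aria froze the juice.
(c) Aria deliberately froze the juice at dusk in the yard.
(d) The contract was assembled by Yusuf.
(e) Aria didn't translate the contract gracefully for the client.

(a), (e)

(a) Entailed — the narrative places the freezing before the assembling.
(b) Not entailed — the passage has Yusuf freezing the juice, not Aria.
(c) Not entailed — the passage has Yusuf freezing the juice, not Aria.
(d) Not entailed — Yusuf assembled the fence, not the contract; the contract belongs to the translating event.
(e) Entailed — under negation, adding a further restriction is entailed: if no such translating event occurred, none occurred gracefully either.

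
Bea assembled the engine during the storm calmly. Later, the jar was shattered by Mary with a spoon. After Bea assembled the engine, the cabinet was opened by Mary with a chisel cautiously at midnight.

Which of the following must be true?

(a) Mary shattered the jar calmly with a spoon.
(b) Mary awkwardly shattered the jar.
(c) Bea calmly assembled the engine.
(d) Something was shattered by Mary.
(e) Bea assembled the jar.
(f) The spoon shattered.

(a) Not entailed — 'calmly' adds information not in the original event.
(b) Not entailed — 'awkwardly' adds information not in the original event.
(c) Entailed — dropping 'during the storm' leaves a sub-description the original still satisfies.
(d) Entailed — the original entails any weakening of itself; this just drops 'with a spoon' and generalizes the patient.
(e) Not entailed — Bea assembled the engine, not the jar; the jar belongs to the shattering event.
(f) Not entailed — the jar is what shattered, not the spoon.

(c), (d)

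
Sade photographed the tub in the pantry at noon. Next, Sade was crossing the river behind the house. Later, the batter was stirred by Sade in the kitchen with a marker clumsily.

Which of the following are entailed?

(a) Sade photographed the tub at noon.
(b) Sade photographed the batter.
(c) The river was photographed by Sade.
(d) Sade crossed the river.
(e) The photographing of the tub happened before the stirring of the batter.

(a) Entailed — the original entails any weakening of itself; this just drops 'in the pantry'.
(b) Not entailed — Sade photographed the tub, not the batter; the batter belongs to the stirring event.
(c) Not entailed — Sade photographed the tub, not the river; the river belongs to the crossing event.
(d) Not entailed — 'was crossing' is progressive on an accomplishment; it does not entail the completed 'crossed'.
(e) Entailed — the narrative places the photographing before the stirring.

(a), (e)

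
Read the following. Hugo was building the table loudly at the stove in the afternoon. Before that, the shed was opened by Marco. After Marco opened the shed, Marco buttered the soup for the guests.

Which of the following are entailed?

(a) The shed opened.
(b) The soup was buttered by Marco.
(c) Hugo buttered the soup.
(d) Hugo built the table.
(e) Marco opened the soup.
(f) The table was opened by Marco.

(a) Entailed — 'Marco opened the shed' is causative; it entails the inchoative 'the shed opened'.
(b) Entailed — every conjunct here is already in the original buttering event.
(c) Not entailed — the passage has Marco buttering the soup, not Hugo.
(d) Not entailed — 'was building' is progressive on an accomplishment; it does not entail the completed 'built'.
(e) Not entailed — Marco opened the shed, not the soup; the soup belongs to the buttering event.
(f) Not entailed — Marco opened the shed, not the table; the table belongs to the building event.

(a), (b)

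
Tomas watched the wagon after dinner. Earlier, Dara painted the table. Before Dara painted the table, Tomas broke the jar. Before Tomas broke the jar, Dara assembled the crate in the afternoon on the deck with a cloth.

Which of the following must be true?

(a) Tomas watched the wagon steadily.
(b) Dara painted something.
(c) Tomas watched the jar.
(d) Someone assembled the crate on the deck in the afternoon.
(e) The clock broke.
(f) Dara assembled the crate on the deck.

(a) Not entailed — 'steadily' adds information not in the original event.
(b) Entailed — every conjunct here is already in the original painting event.
(c) Not entailed — Tomas watched the wagon, not the jar; the jar belongs to the breaking event.
(d) Entailed — every conjunct here is already in the original assembling event.
(e) Not entailed — the jar is what broke, not the clock.
(f) Entailed — every conjunct here is already in the original assembling event.

(b), (d), (f)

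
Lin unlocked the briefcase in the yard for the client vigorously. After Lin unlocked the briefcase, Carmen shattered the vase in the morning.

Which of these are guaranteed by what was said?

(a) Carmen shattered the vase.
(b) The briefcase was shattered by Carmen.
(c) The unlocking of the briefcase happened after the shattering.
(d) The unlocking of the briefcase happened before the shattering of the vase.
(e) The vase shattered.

(a), (d), (e)

(a) Entailed — this follows by dropping conjuncts from the shattering event's description.
(b) Not entailed — Carmen shattered the vase, not the briefcase; the briefcase belongs to the unlocking event.
(c) Not entailed — the narrative places the unlocking before the shattering, not after.
(d) Entailed — the narrative places the unlocking before the shattering.
(e) Entailed — 'Carmen shattered the vase' is causative; it entails the inchoative 'the vase shattered'.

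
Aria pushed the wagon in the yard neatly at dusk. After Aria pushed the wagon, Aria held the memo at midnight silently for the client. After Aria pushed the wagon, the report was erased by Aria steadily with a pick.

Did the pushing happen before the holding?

The narrative orders the pushing before the holding.

yes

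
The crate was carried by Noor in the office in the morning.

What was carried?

'the crate' marks the patient of the carrying event.

the crate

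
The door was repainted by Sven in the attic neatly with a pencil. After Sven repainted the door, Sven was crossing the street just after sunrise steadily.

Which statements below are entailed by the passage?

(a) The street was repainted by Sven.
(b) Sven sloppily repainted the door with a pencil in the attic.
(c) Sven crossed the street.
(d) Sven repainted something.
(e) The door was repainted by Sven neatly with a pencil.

(a) Not entailed — Sven repainted the door, not the street; the street belongs to the crossing event.
(b) Not entailed — 'sloppily' adds a manner not in (and inconsistent with) the original.
(c) Not entailed — 'was crossing' is progressive on an accomplishment; it does not entail the completed 'crossed'.
(d) Entailed — dropping 'neatly', 'in the attic', 'with a pencil' and generalizing the patient leaves a sub-description the original still satisfies.
(e) Entailed — the original entails any weakening of itself; this just drops 'in the attic'.

(d), (e)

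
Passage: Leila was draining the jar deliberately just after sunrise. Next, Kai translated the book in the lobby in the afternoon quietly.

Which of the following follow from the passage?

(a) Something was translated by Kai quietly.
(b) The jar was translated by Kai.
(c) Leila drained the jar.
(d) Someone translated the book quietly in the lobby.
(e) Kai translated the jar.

(a), (d)

(a) Entailed — this follows by dropping conjuncts from the translating event's description.
(b) Not entailed — Kai translated the book, not the jar; the jar belongs to the draining event.
(c) Not entailed — 'was draining' is progressive on an accomplishment; it does not entail the completed 'drained'.
(d) Entailed — the original entails any weakening of itself; this just drops 'in the afternoon' and generalizes the agent.
(e) Not entailed — Kai translated the book, not the jar; the jar belongs to the draining event.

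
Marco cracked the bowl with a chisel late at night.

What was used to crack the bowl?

'with a chisel' marks the instrument of the cracking event.

a chisel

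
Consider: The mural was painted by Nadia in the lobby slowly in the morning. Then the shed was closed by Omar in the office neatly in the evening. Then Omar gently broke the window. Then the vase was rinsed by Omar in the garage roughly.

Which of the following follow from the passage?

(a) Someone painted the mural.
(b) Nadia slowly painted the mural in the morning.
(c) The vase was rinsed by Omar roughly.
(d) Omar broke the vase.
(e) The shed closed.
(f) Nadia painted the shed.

(a) Entailed — the original entails any weakening of itself; this just drops 'in the morning', 'in the lobby', 'slowly' and generalizes the agent.
(b) Entailed — this follows by dropping conjuncts from the painting event's description.
(c) Entailed — every conjunct here is already in the original rinsing event.
(d) Not entailed — Omar broke the window, not the vase; the vase belongs to the rinsing event.
(e) Entailed — 'Omar closed the shed' is causative; it entails the inchoative 'the shed closed'.
(f) Not entailed — Nadia painted the mural, not the shed; the shed belongs to the closing event.

(a), (b), (c), (e)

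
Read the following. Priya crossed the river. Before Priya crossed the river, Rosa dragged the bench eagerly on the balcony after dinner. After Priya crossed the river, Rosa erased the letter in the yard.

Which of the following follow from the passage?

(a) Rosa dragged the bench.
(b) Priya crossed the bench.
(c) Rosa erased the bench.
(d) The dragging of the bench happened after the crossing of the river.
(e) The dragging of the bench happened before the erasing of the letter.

(a) Entailed — this follows by dropping conjuncts from the dragging event's description.
(b) Not entailed — Priya crossed the river, not the bench; the bench belongs to the dragging event.
(c) Not entailed — Rosa erased the letter, not the bench; the bench belongs to the dragging event.
(d) Not entailed — the narrative places the dragging before the crossing, not after.
(e) Entailed — the narrative places the dragging before the erasing.

(a), (e)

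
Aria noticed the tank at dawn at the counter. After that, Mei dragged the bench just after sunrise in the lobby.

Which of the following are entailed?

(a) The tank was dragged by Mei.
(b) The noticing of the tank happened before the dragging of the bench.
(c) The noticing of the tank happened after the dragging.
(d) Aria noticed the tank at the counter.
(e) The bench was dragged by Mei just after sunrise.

(b), (d), (e)

(a) Not entailed — Mei dragged the bench, not the tank; the tank belongs to the noticing event.
(b) Entailed — the narrative places the noticing before the dragging.
(c) Not entailed — the narrative places the noticing before the dragging, not after.
(d) Entailed — this follows by dropping conjuncts from the noticing event's description.
(e) Entailed — dropping 'in the lobby' leaves a sub-description the original still satisfies.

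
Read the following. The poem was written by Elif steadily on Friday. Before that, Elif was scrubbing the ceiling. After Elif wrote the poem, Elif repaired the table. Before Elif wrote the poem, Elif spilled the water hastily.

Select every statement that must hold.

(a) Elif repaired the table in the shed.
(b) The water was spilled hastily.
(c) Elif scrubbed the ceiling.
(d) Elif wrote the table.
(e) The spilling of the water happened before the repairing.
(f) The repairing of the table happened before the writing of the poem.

(b), (c), (e)

(a) Not entailed — 'in the shed' adds information not in the original event.
(b) Entailed — generalizing the agent leaves a sub-description the original still satisfies.
(c) Entailed — 'scrub' is an activity; 'was scrubbing' entails that some scrubbing happened, so 'scrubbed' holds.
(d) Not entailed — Elif wrote the poem, not the table; the table belongs to the repairing event.
(e) Entailed — the narrative places the spilling before the repairing.
(f) Not entailed — the narrative places the writing before the repairing, not after.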